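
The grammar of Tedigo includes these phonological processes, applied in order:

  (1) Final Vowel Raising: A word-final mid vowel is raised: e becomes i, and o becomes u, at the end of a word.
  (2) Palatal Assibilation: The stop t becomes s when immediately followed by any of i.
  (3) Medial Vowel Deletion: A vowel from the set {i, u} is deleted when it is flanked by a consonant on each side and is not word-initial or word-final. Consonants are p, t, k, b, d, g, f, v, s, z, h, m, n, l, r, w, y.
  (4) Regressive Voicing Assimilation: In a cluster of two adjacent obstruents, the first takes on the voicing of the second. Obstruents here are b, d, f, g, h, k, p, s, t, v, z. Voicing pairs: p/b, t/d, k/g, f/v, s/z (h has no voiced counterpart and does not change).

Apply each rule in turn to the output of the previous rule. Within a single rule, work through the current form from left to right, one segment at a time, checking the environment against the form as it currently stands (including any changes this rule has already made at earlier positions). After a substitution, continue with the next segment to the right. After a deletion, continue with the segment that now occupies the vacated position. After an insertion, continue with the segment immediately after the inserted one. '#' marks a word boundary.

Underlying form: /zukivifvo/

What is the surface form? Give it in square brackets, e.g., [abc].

(1) Final Vowel Raising: [zukivifvo] → [zukivifvu]
(2) Palatal Assibilation: no change — [zukivifvu]
(3) Medial Vowel Deletion: [zukivifvu] → [zkvfvu]
(4) Regressive Voicing Assimilation: [zkvfvu] → [sgfvvu]

[sgfvvu]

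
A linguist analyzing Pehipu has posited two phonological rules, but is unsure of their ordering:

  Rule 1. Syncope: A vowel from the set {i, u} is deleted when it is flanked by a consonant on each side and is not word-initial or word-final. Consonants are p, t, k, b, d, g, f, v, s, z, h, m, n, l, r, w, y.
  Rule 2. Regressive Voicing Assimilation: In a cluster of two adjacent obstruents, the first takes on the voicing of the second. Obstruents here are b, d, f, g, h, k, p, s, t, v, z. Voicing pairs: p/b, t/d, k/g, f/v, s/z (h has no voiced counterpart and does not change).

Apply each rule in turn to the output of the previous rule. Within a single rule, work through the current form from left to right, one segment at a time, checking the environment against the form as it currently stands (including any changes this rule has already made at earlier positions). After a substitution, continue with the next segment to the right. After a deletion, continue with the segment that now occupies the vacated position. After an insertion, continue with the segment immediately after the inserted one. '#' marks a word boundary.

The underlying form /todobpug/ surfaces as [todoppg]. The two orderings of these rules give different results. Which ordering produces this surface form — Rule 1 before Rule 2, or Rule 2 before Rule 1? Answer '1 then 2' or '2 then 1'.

2 then 1

Order 1 then 2:
  1 Syncope: [todobpug] → [todobpg]
  2 Regressive Voicing Assimilation: [todobpg] → [todopbg]
  result: [todopbg]
Order 2 then 1:
  2 Regressive Voicing Assimilation: [todobpug] → [todoppug]
  1 Syncope: [todoppug] → [todoppg]
  result: [todoppg]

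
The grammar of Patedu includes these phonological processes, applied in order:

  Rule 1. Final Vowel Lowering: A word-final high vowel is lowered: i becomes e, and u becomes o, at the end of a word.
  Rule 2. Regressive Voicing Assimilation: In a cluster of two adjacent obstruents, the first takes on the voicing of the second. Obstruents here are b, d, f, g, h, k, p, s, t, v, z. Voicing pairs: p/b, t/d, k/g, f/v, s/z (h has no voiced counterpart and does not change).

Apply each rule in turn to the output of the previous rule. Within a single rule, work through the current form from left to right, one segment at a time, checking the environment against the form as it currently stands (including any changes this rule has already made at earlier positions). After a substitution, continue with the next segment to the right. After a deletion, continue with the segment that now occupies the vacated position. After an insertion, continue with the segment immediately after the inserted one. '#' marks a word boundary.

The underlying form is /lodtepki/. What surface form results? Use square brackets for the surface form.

[lottepke]

Rule 1 Final Vowel Lowering: [lodtepki] → [lodtepke]
Rule 2 Regressive Voicing Assimilation: [lodtepke] → [lottepke]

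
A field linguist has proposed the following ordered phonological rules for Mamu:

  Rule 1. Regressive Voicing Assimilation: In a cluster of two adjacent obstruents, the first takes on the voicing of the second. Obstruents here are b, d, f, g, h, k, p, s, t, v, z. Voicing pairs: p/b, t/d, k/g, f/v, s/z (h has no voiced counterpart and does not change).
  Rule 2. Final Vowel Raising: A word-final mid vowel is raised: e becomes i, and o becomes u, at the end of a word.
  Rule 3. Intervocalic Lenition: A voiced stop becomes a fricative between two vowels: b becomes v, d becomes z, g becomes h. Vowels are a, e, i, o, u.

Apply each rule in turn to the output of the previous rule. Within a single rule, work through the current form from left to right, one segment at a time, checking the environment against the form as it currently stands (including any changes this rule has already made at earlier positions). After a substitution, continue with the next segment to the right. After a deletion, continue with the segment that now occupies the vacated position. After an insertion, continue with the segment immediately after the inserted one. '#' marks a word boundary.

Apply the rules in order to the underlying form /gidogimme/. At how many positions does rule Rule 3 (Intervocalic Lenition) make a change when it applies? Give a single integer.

Rule 1 Regressive Voicing Assimilation: no change — [gidogimme]
Rule 2 Final Vowel Raising: [gidogimme] → [gidogimmi]
Rule 3 Intervocalic Lenition: [gidogimmi] → [gizohimmi]
Rule Rule 3 changed 2 position(s).

2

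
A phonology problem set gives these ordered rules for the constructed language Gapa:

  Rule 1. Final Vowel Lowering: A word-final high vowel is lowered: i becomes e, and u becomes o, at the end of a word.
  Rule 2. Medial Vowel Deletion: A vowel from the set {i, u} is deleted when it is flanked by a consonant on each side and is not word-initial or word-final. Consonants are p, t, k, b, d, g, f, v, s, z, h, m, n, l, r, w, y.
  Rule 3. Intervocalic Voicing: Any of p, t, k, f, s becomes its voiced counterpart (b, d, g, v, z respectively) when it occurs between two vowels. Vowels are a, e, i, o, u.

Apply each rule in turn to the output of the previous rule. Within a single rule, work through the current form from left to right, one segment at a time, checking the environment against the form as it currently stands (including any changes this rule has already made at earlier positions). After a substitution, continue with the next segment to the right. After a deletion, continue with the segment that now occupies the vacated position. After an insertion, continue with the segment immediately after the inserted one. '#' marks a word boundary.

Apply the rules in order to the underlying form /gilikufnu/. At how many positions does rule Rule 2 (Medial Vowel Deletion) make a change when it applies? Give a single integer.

Rule 1 Final Vowel Lowering: [gilikufnu] → [gilikufno]
Rule 2 Medial Vowel Deletion: [gilikufno] → [glkfno]
Rule 3 Intervocalic Voicing: no change — [glkfno]
Rule Rule 2 changed 3 position(s).

3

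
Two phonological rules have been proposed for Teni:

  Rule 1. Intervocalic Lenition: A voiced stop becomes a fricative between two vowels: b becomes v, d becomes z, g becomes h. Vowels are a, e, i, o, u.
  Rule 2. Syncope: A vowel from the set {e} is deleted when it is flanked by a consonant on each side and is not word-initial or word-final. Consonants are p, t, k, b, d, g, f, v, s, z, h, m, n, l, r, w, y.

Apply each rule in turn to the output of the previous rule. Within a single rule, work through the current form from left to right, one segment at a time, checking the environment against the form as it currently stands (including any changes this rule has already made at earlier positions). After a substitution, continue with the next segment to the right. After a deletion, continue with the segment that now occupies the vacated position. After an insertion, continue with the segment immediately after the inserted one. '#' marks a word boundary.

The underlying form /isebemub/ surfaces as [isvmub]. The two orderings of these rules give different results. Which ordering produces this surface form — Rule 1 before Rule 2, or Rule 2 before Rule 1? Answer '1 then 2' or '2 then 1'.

Order 1 then 2:
  1 Intervocalic Lenition: [isebemub] → [isevemub]
  2 Syncope: [isevemub] → [isvmub]
  result: [isvmub]
Order 2 then 1:
  2 Syncope: [isebemub] → [isbmub]
  1 Intervocalic Lenition: no change — [isbmub]
  result: [isbmub]

1 then 2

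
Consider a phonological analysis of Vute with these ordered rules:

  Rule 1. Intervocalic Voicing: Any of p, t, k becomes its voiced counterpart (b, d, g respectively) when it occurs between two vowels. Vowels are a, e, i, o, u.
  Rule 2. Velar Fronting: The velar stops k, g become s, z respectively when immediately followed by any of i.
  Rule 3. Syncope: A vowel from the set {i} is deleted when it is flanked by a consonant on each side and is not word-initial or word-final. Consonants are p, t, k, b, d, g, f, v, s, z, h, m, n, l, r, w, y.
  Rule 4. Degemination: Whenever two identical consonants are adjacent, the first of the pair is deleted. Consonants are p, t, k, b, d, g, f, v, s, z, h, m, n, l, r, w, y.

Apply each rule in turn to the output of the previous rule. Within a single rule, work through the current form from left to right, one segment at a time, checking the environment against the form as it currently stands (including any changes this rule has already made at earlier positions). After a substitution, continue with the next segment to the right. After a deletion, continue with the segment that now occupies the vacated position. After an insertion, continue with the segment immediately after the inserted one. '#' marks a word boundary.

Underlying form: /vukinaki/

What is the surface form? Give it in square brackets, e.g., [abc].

[vuznazi]

Rule 1 Intervocalic Voicing: [vukinaki] → [vuginagi]
Rule 2 Velar Fronting: [vuginagi] → [vuzinazi]
Rule 3 Syncope: [vuzinazi] → [vuznazi]
Rule 4 Degemination: no change — [vuznazi]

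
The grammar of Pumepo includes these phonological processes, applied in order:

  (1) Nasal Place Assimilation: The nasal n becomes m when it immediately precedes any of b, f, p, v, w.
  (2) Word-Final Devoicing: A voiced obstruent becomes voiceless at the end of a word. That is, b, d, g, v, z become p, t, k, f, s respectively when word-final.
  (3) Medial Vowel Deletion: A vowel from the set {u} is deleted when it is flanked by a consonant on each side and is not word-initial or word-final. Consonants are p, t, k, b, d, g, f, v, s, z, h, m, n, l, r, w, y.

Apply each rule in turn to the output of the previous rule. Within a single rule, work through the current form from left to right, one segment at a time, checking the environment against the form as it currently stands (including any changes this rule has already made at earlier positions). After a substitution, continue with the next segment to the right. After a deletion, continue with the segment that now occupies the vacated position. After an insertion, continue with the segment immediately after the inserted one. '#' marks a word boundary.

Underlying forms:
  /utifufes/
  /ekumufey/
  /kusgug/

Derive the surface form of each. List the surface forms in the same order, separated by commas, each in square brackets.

[utiffes], [ekmfey], [ksgk]

/utifufes/:
  (1) Nasal Place Assimilation: no change — [utifufes]
  (2) Word-Final Devoicing: no change — [utifufes]
  (3) Medial Vowel Deletion: [utifufes] → [utiffes]
/ekumufey/:
  (1) Nasal Place Assimilation: no change — [ekumufey]
  (2) Word-Final Devoicing: no change — [ekumufey]
  (3) Medial Vowel Deletion: [ekumufey] → [ekmfey]
/kusgug/:
  (1) Nasal Place Assimilation: no change — [kusgug]
  (2) Word-Final Devoicing: [kusgug] → [kusguk]
  (3) Medial Vowel Deletion: [kusguk] → [ksgk]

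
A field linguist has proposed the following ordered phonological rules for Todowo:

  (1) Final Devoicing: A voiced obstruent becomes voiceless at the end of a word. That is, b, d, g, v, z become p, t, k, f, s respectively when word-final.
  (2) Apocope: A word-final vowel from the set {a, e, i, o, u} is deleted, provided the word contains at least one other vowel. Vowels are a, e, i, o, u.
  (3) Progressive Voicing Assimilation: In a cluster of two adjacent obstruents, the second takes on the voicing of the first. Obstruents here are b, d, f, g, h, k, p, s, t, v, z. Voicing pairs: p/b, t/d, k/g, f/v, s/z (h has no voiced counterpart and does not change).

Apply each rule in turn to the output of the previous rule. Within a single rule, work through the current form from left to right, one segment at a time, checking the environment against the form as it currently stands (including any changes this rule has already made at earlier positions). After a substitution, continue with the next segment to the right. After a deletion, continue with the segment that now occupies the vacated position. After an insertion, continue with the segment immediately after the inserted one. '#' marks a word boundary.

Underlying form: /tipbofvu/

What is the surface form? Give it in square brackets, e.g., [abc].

[tippoff]

(1) Final Devoicing: no change — [tipbofvu]
(2) Apocope: [tipbofvu] → [tipbofv]
(3) Progressive Voicing Assimilation: [tipbofv] → [tippoff]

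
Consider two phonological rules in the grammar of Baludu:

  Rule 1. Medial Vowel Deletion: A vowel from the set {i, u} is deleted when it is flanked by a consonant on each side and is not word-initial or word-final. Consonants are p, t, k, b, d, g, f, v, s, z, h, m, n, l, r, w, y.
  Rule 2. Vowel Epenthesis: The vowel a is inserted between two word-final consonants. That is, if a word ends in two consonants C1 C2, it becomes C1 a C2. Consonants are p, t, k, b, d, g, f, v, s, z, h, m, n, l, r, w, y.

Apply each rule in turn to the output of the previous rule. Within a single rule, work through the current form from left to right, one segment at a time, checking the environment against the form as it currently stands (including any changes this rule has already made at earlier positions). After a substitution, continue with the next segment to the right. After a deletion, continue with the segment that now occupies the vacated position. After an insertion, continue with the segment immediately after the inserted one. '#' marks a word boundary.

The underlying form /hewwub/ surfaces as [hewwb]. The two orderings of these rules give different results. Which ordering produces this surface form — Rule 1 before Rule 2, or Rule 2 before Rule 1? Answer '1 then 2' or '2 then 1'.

Order 1 then 2:
  1 Medial Vowel Deletion: [hewwub] → [hewwb]
  2 Vowel Epenthesis: [hewwb] → [hewwab]
  result: [hewwab]
Order 2 then 1:
  2 Vowel Epenthesis: no change — [hewwub]
  1 Medial Vowel Deletion: [hewwub] → [hewwb]
  result: [hewwb]

2 then 1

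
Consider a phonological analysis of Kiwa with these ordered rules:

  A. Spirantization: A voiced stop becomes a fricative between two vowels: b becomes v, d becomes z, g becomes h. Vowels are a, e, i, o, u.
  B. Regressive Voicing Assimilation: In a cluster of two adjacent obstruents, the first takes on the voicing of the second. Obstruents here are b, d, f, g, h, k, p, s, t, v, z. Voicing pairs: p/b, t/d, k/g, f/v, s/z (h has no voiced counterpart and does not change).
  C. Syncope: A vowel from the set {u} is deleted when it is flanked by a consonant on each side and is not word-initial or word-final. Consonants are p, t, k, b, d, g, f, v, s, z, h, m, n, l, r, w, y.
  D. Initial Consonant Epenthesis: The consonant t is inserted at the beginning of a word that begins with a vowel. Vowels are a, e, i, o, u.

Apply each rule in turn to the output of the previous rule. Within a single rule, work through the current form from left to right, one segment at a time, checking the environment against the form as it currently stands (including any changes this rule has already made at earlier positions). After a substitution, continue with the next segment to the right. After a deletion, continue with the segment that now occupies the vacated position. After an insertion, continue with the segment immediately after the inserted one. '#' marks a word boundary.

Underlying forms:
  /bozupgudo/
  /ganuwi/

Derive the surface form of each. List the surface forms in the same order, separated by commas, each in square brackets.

/bozupgudo/:
  A Spirantization: [bozupgudo] → [bozupguzo]
  B Regressive Voicing Assimilation: [bozupguzo] → [bozubguzo]
  C Syncope: [bozubguzo] → [bozbgzo]
  D Initial Consonant Epenthesis: no change — [bozbgzo]
/ganuwi/:
  A Spirantization: no change — [ganuwi]
  B Regressive Voicing Assimilation: no change — [ganuwi]
  C Syncope: [ganuwi] → [ganwi]
  D Initial Consonant Epenthesis: no change — [ganwi]

[bozbgzo], [ganwi]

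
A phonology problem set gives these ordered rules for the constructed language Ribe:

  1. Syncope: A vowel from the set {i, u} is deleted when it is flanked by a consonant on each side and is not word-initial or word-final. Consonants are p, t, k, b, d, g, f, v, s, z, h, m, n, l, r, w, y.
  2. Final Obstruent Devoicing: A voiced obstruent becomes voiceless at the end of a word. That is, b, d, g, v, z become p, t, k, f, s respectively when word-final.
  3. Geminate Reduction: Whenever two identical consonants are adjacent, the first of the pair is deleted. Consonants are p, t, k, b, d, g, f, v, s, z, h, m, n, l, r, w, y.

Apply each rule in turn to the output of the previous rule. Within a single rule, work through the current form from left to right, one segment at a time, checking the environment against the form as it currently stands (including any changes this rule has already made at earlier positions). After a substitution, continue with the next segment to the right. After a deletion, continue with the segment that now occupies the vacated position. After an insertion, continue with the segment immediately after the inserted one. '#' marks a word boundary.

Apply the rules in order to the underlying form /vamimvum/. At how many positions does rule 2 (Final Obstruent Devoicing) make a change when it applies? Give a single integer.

0

1 Syncope: [vamimvum] → [vammvm]
2 Final Obstruent Devoicing: no change — [vammvm]
3 Geminate Reduction: [vammvm] → [vamvm]
Rule 2 changed 0 position(s).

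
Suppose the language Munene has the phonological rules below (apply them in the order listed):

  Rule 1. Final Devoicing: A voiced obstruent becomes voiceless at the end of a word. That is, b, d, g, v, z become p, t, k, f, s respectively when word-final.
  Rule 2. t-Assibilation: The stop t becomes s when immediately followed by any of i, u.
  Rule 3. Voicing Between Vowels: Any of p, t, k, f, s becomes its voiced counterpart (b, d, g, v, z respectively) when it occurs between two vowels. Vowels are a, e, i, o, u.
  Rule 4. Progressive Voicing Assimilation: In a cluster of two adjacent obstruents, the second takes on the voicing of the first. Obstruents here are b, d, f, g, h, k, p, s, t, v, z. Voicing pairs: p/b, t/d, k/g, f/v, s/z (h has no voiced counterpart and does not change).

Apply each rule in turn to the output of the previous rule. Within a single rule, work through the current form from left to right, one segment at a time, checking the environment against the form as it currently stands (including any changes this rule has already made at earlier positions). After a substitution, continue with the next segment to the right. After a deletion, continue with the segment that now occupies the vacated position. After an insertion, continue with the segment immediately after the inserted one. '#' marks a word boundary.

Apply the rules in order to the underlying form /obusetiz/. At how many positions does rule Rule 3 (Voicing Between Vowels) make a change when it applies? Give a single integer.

Rule 1 Final Devoicing: [obusetiz] → [obusetis]
Rule 2 t-Assibilation: [obusetis] → [obusesis]
Rule 3 Voicing Between Vowels: [obusesis] → [obuzezis]
Rule 4 Progressive Voicing Assimilation: no change — [obuzezis]
Rule Rule 3 changed 2 position(s).

2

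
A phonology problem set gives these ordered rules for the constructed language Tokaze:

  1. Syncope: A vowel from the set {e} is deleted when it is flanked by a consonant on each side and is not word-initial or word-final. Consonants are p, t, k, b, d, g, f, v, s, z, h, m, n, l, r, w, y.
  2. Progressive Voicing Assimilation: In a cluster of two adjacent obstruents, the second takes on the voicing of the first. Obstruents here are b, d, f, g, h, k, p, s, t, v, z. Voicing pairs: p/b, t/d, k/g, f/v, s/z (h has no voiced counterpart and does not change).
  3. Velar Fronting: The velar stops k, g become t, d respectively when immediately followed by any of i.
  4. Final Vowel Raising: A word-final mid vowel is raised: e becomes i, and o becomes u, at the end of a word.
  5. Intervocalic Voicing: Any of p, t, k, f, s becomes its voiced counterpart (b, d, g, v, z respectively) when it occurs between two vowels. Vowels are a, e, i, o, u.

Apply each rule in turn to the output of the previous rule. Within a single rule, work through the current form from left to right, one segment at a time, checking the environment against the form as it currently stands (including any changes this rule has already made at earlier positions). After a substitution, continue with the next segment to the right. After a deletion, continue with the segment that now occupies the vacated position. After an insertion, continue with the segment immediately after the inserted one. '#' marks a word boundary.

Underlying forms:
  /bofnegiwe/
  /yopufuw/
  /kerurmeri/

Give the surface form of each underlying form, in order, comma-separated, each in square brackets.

[bofndiwi], [yobuvuw], [krurmri]

/bofnegiwe/:
  1 Syncope: [bofnegiwe] → [bofngiwe]
  2 Progressive Voicing Assimilation: no change — [bofngiwe]
  3 Velar Fronting: [bofngiwe] → [bofndiwe]
  4 Final Vowel Raising: [bofndiwe] → [bofndiwi]
  5 Intervocalic Voicing: no change — [bofndiwi]
/yopufuw/:
  1 Syncope: no change — [yopufuw]
  2 Progressive Voicing Assimilation: no change — [yopufuw]
  3 Velar Fronting: no change — [yopufuw]
  4 Final Vowel Raising: no change — [yopufuw]
  5 Intervocalic Voicing: [yopufuw] → [yobuvuw]
/kerurmeri/:
  1 Syncope: [kerurmeri] → [krurmri]
  2 Progressive Voicing Assimilation: no change — [krurmri]
  3 Velar Fronting: no change — [krurmri]
  4 Final Vowel Raising: no change — [krurmri]
  5 Intervocalic Voicing: no change — [krurmri]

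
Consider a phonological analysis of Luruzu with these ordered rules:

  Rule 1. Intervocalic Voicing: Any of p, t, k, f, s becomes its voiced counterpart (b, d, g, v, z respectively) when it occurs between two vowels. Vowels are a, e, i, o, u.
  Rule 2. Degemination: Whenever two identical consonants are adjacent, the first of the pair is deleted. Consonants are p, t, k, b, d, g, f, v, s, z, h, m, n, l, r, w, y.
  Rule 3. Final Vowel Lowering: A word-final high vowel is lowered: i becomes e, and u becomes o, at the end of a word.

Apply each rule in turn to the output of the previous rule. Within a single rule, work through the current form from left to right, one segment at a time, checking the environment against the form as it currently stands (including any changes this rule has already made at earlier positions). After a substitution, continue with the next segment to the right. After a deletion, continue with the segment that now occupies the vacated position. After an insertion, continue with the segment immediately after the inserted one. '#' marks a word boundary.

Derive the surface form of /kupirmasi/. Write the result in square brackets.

[kubirmaze]

Rule 1 Intervocalic Voicing: [kupirmasi] → [kubirmazi]
Rule 2 Degemination: no change — [kubirmazi]
Rule 3 Final Vowel Lowering: [kubirmazi] → [kubirmaze]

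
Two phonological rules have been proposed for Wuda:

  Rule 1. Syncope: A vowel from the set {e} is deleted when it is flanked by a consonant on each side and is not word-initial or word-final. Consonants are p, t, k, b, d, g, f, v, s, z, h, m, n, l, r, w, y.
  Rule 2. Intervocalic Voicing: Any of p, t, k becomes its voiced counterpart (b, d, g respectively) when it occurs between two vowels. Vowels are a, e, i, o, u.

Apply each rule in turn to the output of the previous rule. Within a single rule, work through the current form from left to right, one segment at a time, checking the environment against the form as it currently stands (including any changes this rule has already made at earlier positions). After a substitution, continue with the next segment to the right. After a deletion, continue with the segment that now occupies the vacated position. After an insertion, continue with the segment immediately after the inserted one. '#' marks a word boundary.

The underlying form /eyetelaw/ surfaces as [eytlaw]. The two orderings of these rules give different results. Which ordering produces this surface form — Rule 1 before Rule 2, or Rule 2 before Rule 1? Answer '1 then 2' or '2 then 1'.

1 then 2

Order 1 then 2:
  1 Syncope: [eyetelaw] → [eytlaw]
  2 Intervocalic Voicing: no change — [eytlaw]
  result: [eytlaw]
Order 2 then 1:
  2 Intervocalic Voicing: [eyetelaw] → [eyedelaw]
  1 Syncope: [eyedelaw] → [eydlaw]
  result: [eydlaw]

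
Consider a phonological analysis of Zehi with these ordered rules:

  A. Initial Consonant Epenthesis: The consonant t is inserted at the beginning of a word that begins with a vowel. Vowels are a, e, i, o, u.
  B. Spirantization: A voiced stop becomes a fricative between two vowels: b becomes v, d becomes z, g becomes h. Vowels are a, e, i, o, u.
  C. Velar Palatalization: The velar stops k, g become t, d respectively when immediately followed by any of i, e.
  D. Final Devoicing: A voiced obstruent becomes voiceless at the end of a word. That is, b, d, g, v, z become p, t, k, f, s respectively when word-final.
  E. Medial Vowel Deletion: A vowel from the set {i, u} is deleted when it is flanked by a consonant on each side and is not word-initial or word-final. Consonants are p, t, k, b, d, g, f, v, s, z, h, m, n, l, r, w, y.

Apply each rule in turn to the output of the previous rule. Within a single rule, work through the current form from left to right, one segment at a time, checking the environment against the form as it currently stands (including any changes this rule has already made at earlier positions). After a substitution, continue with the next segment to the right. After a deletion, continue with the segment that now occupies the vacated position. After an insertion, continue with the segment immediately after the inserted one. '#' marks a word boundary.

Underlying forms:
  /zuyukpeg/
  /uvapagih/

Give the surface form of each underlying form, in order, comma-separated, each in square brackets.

[zykpek], [tvapahh]

/zuyukpeg/:
  A Initial Consonant Epenthesis: no change — [zuyukpeg]
  B Spirantization: no change — [zuyukpeg]
  C Velar Palatalization: no change — [zuyukpeg]
  D Final Devoicing: [zuyukpeg] → [zuyukpek]
  E Medial Vowel Deletion: [zuyukpek] → [zykpek]
/uvapagih/:
  A Initial Consonant Epenthesis: [uvapagih] → [tuvapagih]
  B Spirantization: [tuvapagih] → [tuvapahih]
  C Velar Palatalization: no change — [tuvapahih]
  D Final Devoicing: no change — [tuvapahih]
  E Medial Vowel Deletion: [tuvapahih] → [tvapahh]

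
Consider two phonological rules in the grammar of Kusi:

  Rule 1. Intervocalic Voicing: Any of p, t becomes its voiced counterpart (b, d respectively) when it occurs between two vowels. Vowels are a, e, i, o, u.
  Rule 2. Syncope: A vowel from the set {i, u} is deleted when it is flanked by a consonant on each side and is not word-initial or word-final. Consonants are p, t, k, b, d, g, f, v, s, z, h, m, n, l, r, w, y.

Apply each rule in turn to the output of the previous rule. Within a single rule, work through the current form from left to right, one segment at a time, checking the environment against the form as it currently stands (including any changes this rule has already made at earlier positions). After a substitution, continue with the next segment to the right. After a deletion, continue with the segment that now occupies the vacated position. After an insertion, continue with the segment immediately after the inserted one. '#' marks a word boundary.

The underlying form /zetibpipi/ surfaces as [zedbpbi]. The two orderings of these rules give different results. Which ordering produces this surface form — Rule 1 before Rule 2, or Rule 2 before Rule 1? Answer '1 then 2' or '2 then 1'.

Order 1 then 2:
  1 Intervocalic Voicing: [zetibpipi] → [zedibpibi]
  2 Syncope: [zedibpibi] → [zedbpbi]
  result: [zedbpbi]
Order 2 then 1:
  2 Syncope: [zetibpipi] → [zetbppi]
  1 Intervocalic Voicing: no change — [zetbppi]
  result: [zetbppi]

1 then 2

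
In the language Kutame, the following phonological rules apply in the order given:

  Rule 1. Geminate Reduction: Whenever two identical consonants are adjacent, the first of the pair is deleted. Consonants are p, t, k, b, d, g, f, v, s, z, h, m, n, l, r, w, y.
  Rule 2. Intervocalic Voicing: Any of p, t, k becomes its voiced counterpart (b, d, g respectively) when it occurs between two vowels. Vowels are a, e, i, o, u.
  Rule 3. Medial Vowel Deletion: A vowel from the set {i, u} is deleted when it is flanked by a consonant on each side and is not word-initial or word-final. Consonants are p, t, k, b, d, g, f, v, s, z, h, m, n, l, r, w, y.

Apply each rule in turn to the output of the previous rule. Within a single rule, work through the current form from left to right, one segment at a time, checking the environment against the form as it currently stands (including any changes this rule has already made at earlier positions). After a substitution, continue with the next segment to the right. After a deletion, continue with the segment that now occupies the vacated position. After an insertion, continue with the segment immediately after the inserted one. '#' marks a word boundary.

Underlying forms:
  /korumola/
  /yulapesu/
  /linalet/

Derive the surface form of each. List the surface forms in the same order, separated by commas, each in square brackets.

/korumola/:
  Rule 1 Geminate Reduction: no change — [korumola]
  Rule 2 Intervocalic Voicing: no change — [korumola]
  Rule 3 Medial Vowel Deletion: [korumola] → [kormola]
/yulapesu/:
  Rule 1 Geminate Reduction: no change — [yulapesu]
  Rule 2 Intervocalic Voicing: [yulapesu] → [yulabesu]
  Rule 3 Medial Vowel Deletion: [yulabesu] → [ylabesu]
/linalet/:
  Rule 1 Geminate Reduction: no change — [linalet]
  Rule 2 Intervocalic Voicing: no change — [linalet]
  Rule 3 Medial Vowel Deletion: [linalet] → [lnalet]

[kormola], [ylabesu], [lnalet]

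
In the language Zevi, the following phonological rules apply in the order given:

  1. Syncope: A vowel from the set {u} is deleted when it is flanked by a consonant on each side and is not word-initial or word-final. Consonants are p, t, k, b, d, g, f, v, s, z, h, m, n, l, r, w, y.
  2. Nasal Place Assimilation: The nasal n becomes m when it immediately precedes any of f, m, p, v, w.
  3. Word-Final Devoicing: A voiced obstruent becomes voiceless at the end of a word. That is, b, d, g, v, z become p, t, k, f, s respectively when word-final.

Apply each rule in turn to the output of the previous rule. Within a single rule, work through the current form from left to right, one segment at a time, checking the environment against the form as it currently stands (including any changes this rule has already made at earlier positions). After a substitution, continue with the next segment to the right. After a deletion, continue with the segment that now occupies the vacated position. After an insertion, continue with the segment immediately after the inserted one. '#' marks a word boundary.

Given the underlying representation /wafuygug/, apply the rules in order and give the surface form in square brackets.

[wafygk]

1 Syncope: [wafuygug] → [wafygg]
2 Nasal Place Assimilation: no change — [wafygg]
3 Word-Final Devoicing: [wafygg] → [wafygk]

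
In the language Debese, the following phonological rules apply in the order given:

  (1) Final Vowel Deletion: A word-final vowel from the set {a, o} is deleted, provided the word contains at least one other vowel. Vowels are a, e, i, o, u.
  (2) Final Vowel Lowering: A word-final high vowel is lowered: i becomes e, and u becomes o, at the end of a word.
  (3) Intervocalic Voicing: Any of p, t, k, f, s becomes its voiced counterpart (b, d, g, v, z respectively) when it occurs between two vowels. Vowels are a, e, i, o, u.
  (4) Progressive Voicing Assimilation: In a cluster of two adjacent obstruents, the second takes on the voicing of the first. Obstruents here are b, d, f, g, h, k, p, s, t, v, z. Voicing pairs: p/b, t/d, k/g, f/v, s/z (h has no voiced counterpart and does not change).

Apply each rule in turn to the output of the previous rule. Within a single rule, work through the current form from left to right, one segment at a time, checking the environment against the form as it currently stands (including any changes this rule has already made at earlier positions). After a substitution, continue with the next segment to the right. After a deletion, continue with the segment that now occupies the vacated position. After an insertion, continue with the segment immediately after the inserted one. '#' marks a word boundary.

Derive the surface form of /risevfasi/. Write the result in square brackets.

[rizevvaze]

(1) Final Vowel Deletion: no change — [risevfasi]
(2) Final Vowel Lowering: [risevfasi] → [risevfase]
(3) Intervocalic Voicing: [risevfase] → [rizevfaze]
(4) Progressive Voicing Assimilation: [rizevfaze] → [rizevvaze]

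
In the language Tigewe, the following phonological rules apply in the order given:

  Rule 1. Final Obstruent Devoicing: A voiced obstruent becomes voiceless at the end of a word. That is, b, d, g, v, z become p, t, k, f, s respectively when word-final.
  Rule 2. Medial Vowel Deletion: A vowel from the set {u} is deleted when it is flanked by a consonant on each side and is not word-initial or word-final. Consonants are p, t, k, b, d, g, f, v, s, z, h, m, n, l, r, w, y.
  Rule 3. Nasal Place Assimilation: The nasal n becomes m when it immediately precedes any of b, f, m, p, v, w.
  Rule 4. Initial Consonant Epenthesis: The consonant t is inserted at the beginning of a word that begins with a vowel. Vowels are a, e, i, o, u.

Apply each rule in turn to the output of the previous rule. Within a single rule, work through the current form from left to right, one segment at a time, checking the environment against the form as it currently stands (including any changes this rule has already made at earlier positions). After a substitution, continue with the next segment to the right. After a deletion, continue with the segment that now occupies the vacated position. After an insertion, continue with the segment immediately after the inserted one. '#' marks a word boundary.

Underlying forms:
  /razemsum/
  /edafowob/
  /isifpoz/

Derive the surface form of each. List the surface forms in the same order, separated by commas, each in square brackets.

/razemsum/:
  Rule 1 Final Obstruent Devoicing: no change — [razemsum]
  Rule 2 Medial Vowel Deletion: [razemsum] → [razemsm]
  Rule 3 Nasal Place Assimilation: no change — [razemsm]
  Rule 4 Initial Consonant Epenthesis: no change — [razemsm]
/edafowob/:
  Rule 1 Final Obstruent Devoicing: [edafowob] → [edafowop]
  Rule 2 Medial Vowel Deletion: no change — [edafowop]
  Rule 3 Nasal Place Assimilation: no change — [edafowop]
  Rule 4 Initial Consonant Epenthesis: [edafowop] → [tedafowop]
/isifpoz/:
  Rule 1 Final Obstruent Devoicing: [isifpoz] → [isifpos]
  Rule 2 Medial Vowel Deletion: no change — [isifpos]
  Rule 3 Nasal Place Assimilation: no change — [isifpos]
  Rule 4 Initial Consonant Epenthesis: [isifpos] → [tisifpos]

[razemsm], [tedafowop], [tisifpos]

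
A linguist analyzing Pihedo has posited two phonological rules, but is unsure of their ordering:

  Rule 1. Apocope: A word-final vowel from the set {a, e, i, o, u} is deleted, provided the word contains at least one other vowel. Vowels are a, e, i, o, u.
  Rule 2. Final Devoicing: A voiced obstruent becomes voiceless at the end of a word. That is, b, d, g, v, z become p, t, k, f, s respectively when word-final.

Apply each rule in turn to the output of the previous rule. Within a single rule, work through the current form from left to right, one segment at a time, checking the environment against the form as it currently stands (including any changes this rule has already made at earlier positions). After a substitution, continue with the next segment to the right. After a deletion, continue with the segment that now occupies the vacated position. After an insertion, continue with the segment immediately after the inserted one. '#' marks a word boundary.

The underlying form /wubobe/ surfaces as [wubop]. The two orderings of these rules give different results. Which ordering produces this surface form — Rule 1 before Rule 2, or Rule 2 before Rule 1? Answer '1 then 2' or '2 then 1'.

1 then 2

Order 1 then 2:
  1 Apocope: [wubobe] → [wubob]
  2 Final Devoicing: [wubob] → [wubop]
  result: [wubop]
Order 2 then 1:
  2 Final Devoicing: no change — [wubobe]
  1 Apocope: [wubobe] → [wubob]
  result: [wubob]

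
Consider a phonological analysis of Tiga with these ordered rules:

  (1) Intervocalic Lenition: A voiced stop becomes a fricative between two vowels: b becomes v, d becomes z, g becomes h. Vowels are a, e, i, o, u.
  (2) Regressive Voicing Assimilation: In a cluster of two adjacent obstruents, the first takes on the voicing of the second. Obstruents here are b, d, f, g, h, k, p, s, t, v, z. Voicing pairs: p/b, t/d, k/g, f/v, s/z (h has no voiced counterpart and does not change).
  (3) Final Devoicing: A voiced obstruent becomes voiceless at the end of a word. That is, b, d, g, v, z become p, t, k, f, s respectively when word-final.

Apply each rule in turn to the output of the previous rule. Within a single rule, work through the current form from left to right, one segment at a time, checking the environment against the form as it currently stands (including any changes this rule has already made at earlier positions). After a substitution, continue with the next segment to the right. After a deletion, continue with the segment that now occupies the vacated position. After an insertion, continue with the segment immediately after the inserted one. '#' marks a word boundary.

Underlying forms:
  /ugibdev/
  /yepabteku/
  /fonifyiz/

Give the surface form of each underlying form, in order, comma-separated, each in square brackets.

[uhibdef], [yepapteku], [fonifyis]

/ugibdev/:
  (1) Intervocalic Lenition: [ugibdev] → [uhibdev]
  (2) Regressive Voicing Assimilation: no change — [uhibdev]
  (3) Final Devoicing: [uhibdev] → [uhibdef]
/yepabteku/:
  (1) Intervocalic Lenition: no change — [yepabteku]
  (2) Regressive Voicing Assimilation: [yepabteku] → [yepapteku]
  (3) Final Devoicing: no change — [yepapteku]
/fonifyiz/:
  (1) Intervocalic Lenition: no change — [fonifyiz]
  (2) Regressive Voicing Assimilation: no change — [fonifyiz]
  (3) Final Devoicing: [fonifyiz] → [fonifyis]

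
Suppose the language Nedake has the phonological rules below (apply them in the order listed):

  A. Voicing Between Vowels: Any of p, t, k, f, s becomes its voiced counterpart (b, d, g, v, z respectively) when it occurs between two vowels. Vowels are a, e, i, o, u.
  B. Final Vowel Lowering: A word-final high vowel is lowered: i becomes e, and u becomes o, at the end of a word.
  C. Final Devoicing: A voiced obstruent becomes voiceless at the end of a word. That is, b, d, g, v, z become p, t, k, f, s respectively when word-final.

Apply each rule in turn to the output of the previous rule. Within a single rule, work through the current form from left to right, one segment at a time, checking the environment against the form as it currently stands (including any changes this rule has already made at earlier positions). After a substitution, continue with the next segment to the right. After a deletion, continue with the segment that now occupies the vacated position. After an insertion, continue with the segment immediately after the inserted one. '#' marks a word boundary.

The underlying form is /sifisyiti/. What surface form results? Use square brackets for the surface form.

[sivisyide]

A Voicing Between Vowels: [sifisyiti] → [sivisyidi]
B Final Vowel Lowering: [sivisyidi] → [sivisyide]
C Final Devoicing: no change — [sivisyide]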